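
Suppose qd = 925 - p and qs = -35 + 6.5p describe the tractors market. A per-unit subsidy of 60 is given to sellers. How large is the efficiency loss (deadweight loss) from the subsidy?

Pre-subsidy: 925 - p = -35 + 6.5p gives p* = 128, q* = 797.
With the subsidy, sellers receive ps = pb + 60 for each unit, where pb is the price buyers pay.
Supply in terms of pb becomes qs = -35 + 6.5(pb + 60) = 355 + 6.5pb. Setting this equal to demand: 925 - pb = 355 + 6.5pb, so pb = 76.
Sellers receive ps = 76 + 60 = 136; q' = 925 − 1·76 = 849.
The subsidy expands output by 849 − 797 = 52 past the efficient level; on those units the gap between marginal cost and willingness to pay runs from 0 up to 60.
DWL = ½ × 60 × 52 = 1560.

Deadweight loss = 1560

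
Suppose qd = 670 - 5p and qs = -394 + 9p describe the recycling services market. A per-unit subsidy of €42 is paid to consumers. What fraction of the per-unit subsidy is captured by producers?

Pre-subsidy: 670 - 5p = -394 + 9p gives p* = 76, q* = 290.
With the rebate, buyers effectively pay pb = ps − 42, where ps is the price sellers receive.
Demand in terms of ps becomes qd = 670 − 5(ps − 42) = 880 - 5ps. Setting this equal to supply: 880 - 5ps = -394 + 9ps, so ps = 91.
Buyers pay pb = 91 − 42 = 49; q' = -394 + 9·91 = 425.
Buyers' price falls by p* − pb = 76 − 49 = 27; sellers' price rises by ps − p* = 91 − 76 = 15.
So producers capture 15/42 = 5/14 of each unit of subsidy.

Producer share = 5/14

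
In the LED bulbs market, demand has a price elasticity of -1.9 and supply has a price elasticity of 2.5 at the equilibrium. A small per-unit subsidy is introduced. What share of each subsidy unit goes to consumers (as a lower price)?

For a small subsidy around the equilibrium, the benefit split depends on the relative slopes, which at a point are proportional to the elasticities.
Buyer share = εs/(εs + |εd|) = 2.5/(2.5 + 1.9) = 25/44; seller share = |εd|/(εs + |εd|) = 19/44.

Consumer share = 25/44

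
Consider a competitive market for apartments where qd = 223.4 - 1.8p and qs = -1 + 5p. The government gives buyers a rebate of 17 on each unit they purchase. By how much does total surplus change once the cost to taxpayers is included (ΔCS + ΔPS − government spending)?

Pre-subsidy: 223.4 - 1.8p = -1 + 5p gives p* = 33, q* = 164.
With the rebate, buyers effectively pay pb = ps − 17, where ps is the price sellers receive.
Demand in terms of ps becomes qd = 223.4 − 1.8(ps − 17) = 254 - 1.8ps. Setting this equal to supply: 254 - 1.8ps = -1 + 5ps, so ps = 37.5.
Buyers pay pb = 37.5 − 17 = 20.5; q' = -1 + 5·37.5 = 186.5.
ΔCS = ½(164 + 186.5)(33 − 20.5) = 2190.625; ΔPS = ½(164 + 186.5)(37.5 − 33) = 788.625.
Government spending = 17 × 186.5 = 3170.5.
Net change = 2190.625 + 788.625 − 3170.5 = -191.25. The loss equals the DWL triangle ½·17·22.5.

Net change in total surplus = -191.25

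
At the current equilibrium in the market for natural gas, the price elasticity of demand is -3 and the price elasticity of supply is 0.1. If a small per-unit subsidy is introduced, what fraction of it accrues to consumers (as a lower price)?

Consumer share = 1/31

For a small subsidy around the equilibrium, the benefit split depends on the relative slopes, which at a point are proportional to the elasticities.
Buyer share = εs/(εs + |εd|) = 0.1/(0.1 + 3) = 1/31; seller share = |εd|/(εs + |εd|) = 30/31.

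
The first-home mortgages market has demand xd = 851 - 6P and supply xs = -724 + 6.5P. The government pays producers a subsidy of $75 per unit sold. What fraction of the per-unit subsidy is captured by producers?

Producer share = 0.48

Pre-subsidy: 851 - 6P = -724 + 6.5P gives P* = 126, x* = 95.
With the subsidy, sellers receive Ps = Pb + 75 for each unit, where Pb is the price buyers pay.
Supply in terms of Pb becomes xs = -724 + 6.5(Pb + 75) = -236.5 + 6.5Pb. Setting this equal to demand: 851 - 6Pb = -236.5 + 6.5Pb, so Pb = 87.
Sellers receive Ps = 87 + 75 = 162; x' = 851 − 6·87 = 329.
Buyers' price falls by P* − Pb = 126 − 87 = 39; sellers' price rises by Ps − P* = 162 − 126 = 36.
So producers capture 36/75 = 0.48 of each unit of subsidy.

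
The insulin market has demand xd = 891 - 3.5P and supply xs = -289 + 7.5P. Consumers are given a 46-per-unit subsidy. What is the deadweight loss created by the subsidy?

Pre-subsidy: 891 - 3.5P = -289 + 7.5P gives P* = 1180/11, x* = 5671/11.
With the rebate, buyers effectively pay Pb = Ps − 46, where Ps is the price sellers receive.
Demand in terms of Ps becomes xd = 891 − 3.5(Ps − 46) = 1052 - 3.5Ps. Setting this equal to supply: 1052 - 3.5Ps = -289 + 7.5Ps, so Ps = 1341/11.
Buyers pay Pb = 1341/11 − 46 = 835/11; x' = -289 + 7.5·(1341/11) = 13757/22.
The subsidy expands output by 13757/22 − 5671/11 = 2415/22 past the efficient level; on those units the gap between marginal cost and willingness to pay runs from 0 up to 46.
DWL = ½ × 46 × 2415/22 = 55545/22.

Deadweight loss = 55545/22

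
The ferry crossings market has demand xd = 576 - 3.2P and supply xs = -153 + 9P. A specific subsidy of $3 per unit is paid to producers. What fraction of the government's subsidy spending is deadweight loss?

DWL / government spending = 3/332

Pre-subsidy: 576 - 3.2P = -153 + 9P gives P* = 3645/61, x* = 23472/61.
With the subsidy, sellers receive Ps = Pb + 3 for each unit, where Pb is the price buyers pay.
Supply in terms of Pb becomes xs = -153 + 9(Pb + 3) = -126 + 9Pb. Setting this equal to demand: 576 - 3.2Pb = -126 + 9Pb, so Pb = 3510/61.
Sellers receive Ps = 3510/61 + 3 = 3693/61; x' = 576 − 3.2·(3510/61) = 23904/61.
ΔCS = ½(23472/61 + 23904/61)(3645/61 − 3510/61) = 3197880/3721; ΔPS = ½(23472/61 + 23904/61)(3693/61 − 3645/61) = 1137024/3721.
Government spending = 3 × 23904/61 = 71712/61.
DWL = ½ × 3 × (23904/61 − 23472/61) = 648/61; fraction = (648/61) / (71712/61) = 3/332.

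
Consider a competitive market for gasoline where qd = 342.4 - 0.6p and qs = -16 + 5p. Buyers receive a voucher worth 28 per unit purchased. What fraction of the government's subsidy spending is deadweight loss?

DWL / government spending = 15/638

Pre-subsidy: 342.4 - 0.6p = -16 + 5p gives p* = 64, q* = 304.
With the rebate, buyers effectively pay pb = ps − 28, where ps is the price sellers receive.
Demand in terms of ps becomes qd = 342.4 − 0.6(ps − 28) = 359.2 - 0.6ps. Setting this equal to supply: 359.2 - 0.6ps = -16 + 5ps, so ps = 67.
Buyers pay pb = 67 − 28 = 39; q' = -16 + 5·67 = 319.
ΔCS = ½(304 + 319)(64 − 39) = 7787.5; ΔPS = ½(304 + 319)(67 − 64) = 934.5.
Government spending = 28 × 319 = 8932.
DWL = ½ × 28 × (319 − 304) = 210; fraction = 210 / 8932 = 15/638.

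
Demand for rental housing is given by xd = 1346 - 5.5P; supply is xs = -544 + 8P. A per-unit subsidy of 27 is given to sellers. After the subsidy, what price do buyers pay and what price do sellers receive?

Buyers pay 124; sellers receive 151

Pre-subsidy: 1346 - 5.5P = -544 + 8P gives P* = 140, x* = 576.
With the subsidy, sellers receive Ps = Pb + 27 for each unit, where Pb is the price buyers pay.
Supply in terms of Pb becomes xs = -544 + 8(Pb + 27) = -328 + 8Pb. Setting this equal to demand: 1346 - 5.5Pb = -328 + 8Pb, so Pb = 124.
Sellers receive Ps = 124 + 27 = 151; x' = 1346 − 5.5·124 = 664.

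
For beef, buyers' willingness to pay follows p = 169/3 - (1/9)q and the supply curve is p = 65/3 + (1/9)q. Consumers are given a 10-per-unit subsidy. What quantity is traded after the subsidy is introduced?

q' = 201

Pre-subsidy: 169/3 - (1/9)q = 65/3 + (1/9)q gives q* = 156 and p* = 39.
With the rebate, buyers effectively pay pb = ps − 10, where ps is the price sellers receive.
On the curves, pb = 169/3 - (1/9)q and ps = 65/3 + (1/9)q; the wedge ps − pb = 10 gives 65/3 + (1/9)q − (169/3 - (1/9)q) = 10, so q' = 201.
Then pb = 169/3 − (1/9)·201 = 34 and ps = 65/3 + (1/9)·201 = 44.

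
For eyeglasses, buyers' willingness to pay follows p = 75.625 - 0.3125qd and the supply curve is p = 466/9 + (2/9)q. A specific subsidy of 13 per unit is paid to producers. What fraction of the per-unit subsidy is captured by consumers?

Consumer share = 45/77

Pre-subsidy: 75.625 - 0.3125q = 466/9 + (2/9)q gives q* = 3434/77 and p* = 4750/77.
With the subsidy, sellers receive ps = pb + 13 for each unit, where pb is the price buyers pay.
On the curves, pb = 75.625 - 0.3125q and ps = 466/9 + (2/9)q; the wedge ps − pb = 13 gives 466/9 + (2/9)q − (75.625 - 0.3125q) = 13, so q' = 758/11.
Then pb = 75.625 − 0.3125·(758/11) = 595/11 and ps = 466/9 + (2/9)·(758/11) = 738/11.
Buyers' price falls by p* − pb = 4750/77 − 595/11 = 585/77; sellers' price rises by ps − p* = 738/11 − 4750/77 = 416/77.
So consumers capture (585/77)/13 = 45/77 of each unit of subsidy.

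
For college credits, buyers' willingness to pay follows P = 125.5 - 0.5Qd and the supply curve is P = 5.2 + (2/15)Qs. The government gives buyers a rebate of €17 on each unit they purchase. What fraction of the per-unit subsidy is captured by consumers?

Consumer share = 15/19

Pre-subsidy: 125.5 - 0.5Q = 5.2 + (2/15)Q gives Q* = 3609/19 and P* = 580/19.
With the rebate, buyers effectively pay Pb = Ps − 17, where Ps is the price sellers receive.
On the curves, Pb = 125.5 - 0.5Q and Ps = 5.2 + (2/15)Q; the wedge Ps − Pb = 17 gives 5.2 + (2/15)Q − (125.5 - 0.5Q) = 17, so Q' = 4119/19.
Then Pb = 125.5 − 0.5·(4119/19) = 325/19 and Ps = 5.2 + (2/15)·(4119/19) = 648/19.
Buyers' price falls by P* − Pb = 580/19 − 325/19 = 255/19; sellers' price rises by Ps − P* = 648/19 − 580/19 = 68/19.
So consumers capture (255/19)/17 = 15/19 of each unit of subsidy.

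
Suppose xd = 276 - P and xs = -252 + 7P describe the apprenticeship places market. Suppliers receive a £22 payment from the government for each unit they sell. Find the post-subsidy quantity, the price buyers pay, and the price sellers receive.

Pre-subsidy: 276 - P = -252 + 7P gives P* = 66, x* = 210.
With the subsidy, sellers receive Ps = Pb + 22 for each unit, where Pb is the price buyers pay.
Supply in terms of Pb becomes xs = -252 + 7(Pb + 22) = -98 + 7Pb. Setting this equal to demand: 276 - Pb = -98 + 7Pb, so Pb = 46.75.
Sellers receive Ps = 46.75 + 22 = 68.75; x' = 276 − 1·46.75 = 229.25.

x' = 229.25; buyers pay £46.75; sellers receive £68.75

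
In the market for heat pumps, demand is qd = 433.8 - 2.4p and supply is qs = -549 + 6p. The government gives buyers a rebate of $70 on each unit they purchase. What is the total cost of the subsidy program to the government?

Pre-subsidy: 433.8 - 2.4p = -549 + 6p gives p* = 117, q* = 153.
With the rebate, buyers effectively pay pb = ps − 70, where ps is the price sellers receive.
Demand in terms of ps becomes qd = 433.8 − 2.4(ps − 70) = 601.8 - 2.4ps. Setting this equal to supply: 601.8 - 2.4ps = -549 + 6ps, so ps = 137.
Buyers pay pb = 137 − 70 = 67; q' = -549 + 6·137 = 273.
Government outlay = subsidy × quantity = 70 × 273 = 19110.

Government cost = $19110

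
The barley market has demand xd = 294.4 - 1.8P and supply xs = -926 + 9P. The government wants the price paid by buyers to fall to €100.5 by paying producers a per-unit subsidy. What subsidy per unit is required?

Required subsidy s = €15 per unit

At a buyer price of 100.5, quantity demanded is 294.4 − 1.8·100.5 = 113.5.
Sellers supply 113.5 only when they receive Ps with -926 + 9·Ps = 113.5, i.e. Ps = 115.5.
s = Ps − Pb = 115.5 − 100.5 = 15.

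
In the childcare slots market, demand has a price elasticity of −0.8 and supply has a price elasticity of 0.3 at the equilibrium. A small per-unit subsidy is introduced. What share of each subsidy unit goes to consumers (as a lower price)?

Consumer share = 3/11

For a small subsidy around the equilibrium, the benefit split depends on the relative slopes, which at a point are proportional to the elasticities.
Buyer share = εs/(εs + |εd|) = 0.3/(0.3 + 0.8) = 3/11; seller share = |εd|/(εs + |εd|) = 8/11.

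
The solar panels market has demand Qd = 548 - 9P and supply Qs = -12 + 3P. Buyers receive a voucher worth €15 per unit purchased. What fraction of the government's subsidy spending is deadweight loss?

Pre-subsidy: 548 - 9P = -12 + 3P gives P* = 140/3, Q* = 128.
With the rebate, buyers effectively pay Pb = Ps − 15, where Ps is the price sellers receive.
Demand in terms of Ps becomes Qd = 548 − 9(Ps − 15) = 683 - 9Ps. Setting this equal to supply: 683 - 9Ps = -12 + 3Ps, so Ps = 695/12.
Buyers pay Pb = 695/12 − 15 = 515/12; Q' = -12 + 3·(695/12) = 161.75.
ΔCS = ½(128 + 161.75)(140/3 − 515/12) = 543.28125; ΔPS = ½(128 + 161.75)(695/12 − 140/3) = 1629.84375.
Government spending = 15 × 161.75 = 2426.25.
DWL = ½ × 15 × (161.75 − 128) = 253.125; fraction = 253.125 / 2426.25 = 135/1294.

DWL / government spending = 135/1294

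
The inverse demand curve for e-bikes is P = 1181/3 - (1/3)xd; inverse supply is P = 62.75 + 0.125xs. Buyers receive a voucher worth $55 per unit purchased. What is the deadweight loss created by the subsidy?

Deadweight loss = $3300

Pre-subsidy: 1181/3 - (1/3)x = 62.75 + 0.125x gives x* = 722 and P* = 153.
With the rebate, buyers effectively pay Pb = Ps − 55, where Ps is the price sellers receive.
On the curves, Pb = 1181/3 - (1/3)x and Ps = 62.75 + 0.125x; the wedge Ps − Pb = 55 gives 62.75 + 0.125x − (1181/3 - (1/3)x) = 55, so x' = 842.
Then Pb = 1181/3 − (1/3)·842 = 113 and Ps = 62.75 + 0.125·842 = 168.
The subsidy expands output by 842 − 722 = 120 past the efficient level; on those units the gap between marginal cost and willingness to pay runs from 0 up to 55.
DWL = ½ × 55 × 120 = 3300.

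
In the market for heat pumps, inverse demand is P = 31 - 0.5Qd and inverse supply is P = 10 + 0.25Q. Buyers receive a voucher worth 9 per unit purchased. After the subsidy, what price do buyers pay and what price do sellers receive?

Pre-subsidy: 31 - 0.5Q = 10 + 0.25Q gives Q* = 28 and P* = 17.
With the rebate, buyers effectively pay Pb = Ps − 9, where Ps is the price sellers receive.
On the curves, Pb = 31 - 0.5Q and Ps = 10 + 0.25Q; the wedge Ps − Pb = 9 gives 10 + 0.25Q − (31 - 0.5Q) = 9, so Q' = 40.
Then Pb = 31 − 0.5·40 = 11 and Ps = 10 + 0.25·40 = 20.

Buyers pay 11; sellers receive 20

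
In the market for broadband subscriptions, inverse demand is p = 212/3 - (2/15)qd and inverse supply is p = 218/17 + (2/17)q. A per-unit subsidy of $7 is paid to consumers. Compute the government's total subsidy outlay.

Pre-subsidy: 212/3 - (2/15)q = 218/17 + (2/17)q gives q* = 230.46875 and p* = 39.9375.
With the rebate, buyers effectively pay pb = ps − 7, where ps is the price sellers receive.
On the curves, pb = 212/3 - (2/15)q and ps = 218/17 + (2/17)q; the wedge ps − pb = 7 gives 218/17 + (2/17)q − (212/3 - (2/15)q) = 7, so q' = 258.359375.
Then pb = 212/3 − (2/15)·258.359375 = 36.21875 and ps = 218/17 + (2/17)·258.359375 = 43.21875.
Government outlay = subsidy × quantity = 7 × 258.359375 = 1808.515625.

Government cost = $1808.515625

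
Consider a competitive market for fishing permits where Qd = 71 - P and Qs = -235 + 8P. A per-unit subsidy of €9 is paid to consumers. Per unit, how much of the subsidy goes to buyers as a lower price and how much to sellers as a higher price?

Buyers gain €8 per unit; sellers gain €1 per unit

Pre-subsidy: 71 - P = -235 + 8P gives P* = 34, Q* = 37.
With the rebate, buyers effectively pay Pb = Ps − 9, where Ps is the price sellers receive.
Demand in terms of Ps becomes Qd = 71 − 1(Ps − 9) = 80 - Ps. Setting this equal to supply: 80 - Ps = -235 + 8Ps, so Ps = 35.
Buyers pay Pb = 35 − 9 = 26; Q' = -235 + 8·35 = 45.
Buyers' price falls by P* − Pb = 34 − 26 = 8; sellers' price rises by Ps − P* = 35 − 34 = 1.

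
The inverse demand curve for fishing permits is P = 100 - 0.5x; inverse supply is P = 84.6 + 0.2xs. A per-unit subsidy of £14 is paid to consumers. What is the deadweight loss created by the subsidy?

Deadweight loss = £140

Pre-subsidy: 100 - 0.5x = 84.6 + 0.2x gives x* = 22 and P* = 89.
With the rebate, buyers effectively pay Pb = Ps − 14, where Ps is the price sellers receive.
On the curves, Pb = 100 - 0.5x and Ps = 84.6 + 0.2x; the wedge Ps − Pb = 14 gives 84.6 + 0.2x − (100 - 0.5x) = 14, so x' = 42.
Then Pb = 100 − 0.5·42 = 79 and Ps = 84.6 + 0.2·42 = 93.
The subsidy expands output by 42 − 22 = 20 past the efficient level; on those units the gap between marginal cost and willingness to pay runs from 0 up to 14.
DWL = ½ × 14 × 20 = 140.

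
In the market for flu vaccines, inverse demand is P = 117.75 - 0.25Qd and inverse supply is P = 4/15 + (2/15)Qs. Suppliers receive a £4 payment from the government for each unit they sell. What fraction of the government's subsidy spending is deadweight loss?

DWL / government spending = 120/7289

Pre-subsidy: 117.75 - 0.25Q = 4/15 + (2/15)Q gives Q* = 7049/23 and P* = 946/23.
With the subsidy, sellers receive Ps = Pb + 4 for each unit, where Pb is the price buyers pay.
On the curves, Pb = 117.75 - 0.25Q and Ps = 4/15 + (2/15)Q; the wedge Ps − Pb = 4 gives 4/15 + (2/15)Q − (117.75 - 0.25Q) = 4, so Q' = 7289/23.
Then Pb = 117.75 − 0.25·(7289/23) = 886/23 and Ps = 4/15 + (2/15)·(7289/23) = 978/23.
ΔCS = ½(7049/23 + 7289/23)(946/23 − 886/23) = 430140/529; ΔPS = ½(7049/23 + 7289/23)(978/23 − 946/23) = 229408/529.
Government spending = 4 × 7289/23 = 29156/23.
DWL = ½ × 4 × (7289/23 − 7049/23) = 480/23; fraction = (480/23) / (29156/23) = 120/7289.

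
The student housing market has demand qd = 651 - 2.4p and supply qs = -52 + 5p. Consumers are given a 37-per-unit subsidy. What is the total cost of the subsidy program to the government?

Government cost = 17871

Pre-subsidy: 651 - 2.4p = -52 + 5p gives p* = 95, q* = 423.
With the rebate, buyers effectively pay pb = ps − 37, where ps is the price sellers receive.
Demand in terms of ps becomes qd = 651 − 2.4(ps − 37) = 739.8 - 2.4ps. Setting this equal to supply: 739.8 - 2.4ps = -52 + 5ps, so ps = 107.
Buyers pay pb = 107 − 37 = 70; q' = -52 + 5·107 = 483.
Government outlay = subsidy × quantity = 37 × 483 = 17871.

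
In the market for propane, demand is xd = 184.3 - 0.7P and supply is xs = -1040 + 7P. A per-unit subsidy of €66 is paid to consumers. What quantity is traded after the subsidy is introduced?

Pre-subsidy: 184.3 - 0.7P = -1040 + 7P gives P* = 159, x* = 73.
With the rebate, buyers effectively pay Pb = Ps − 66, where Ps is the price sellers receive.
Demand in terms of Ps becomes xd = 184.3 − 0.7(Ps − 66) = 230.5 - 0.7Ps. Setting this equal to supply: 230.5 - 0.7Ps = -1040 + 7Ps, so Ps = 165.
Buyers pay Pb = 165 − 66 = 99; x' = -1040 + 7·165 = 115.

x' = 115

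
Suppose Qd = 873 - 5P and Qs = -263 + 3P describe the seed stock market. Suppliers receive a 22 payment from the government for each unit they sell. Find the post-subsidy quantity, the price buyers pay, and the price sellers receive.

Q' = 204.25; buyers pay 133.75; sellers receive 155.75

Pre-subsidy: 873 - 5P = -263 + 3P gives P* = 142, Q* = 163.
With the subsidy, sellers receive Ps = Pb + 22 for each unit, where Pb is the price buyers pay.
Supply in terms of Pb becomes Qs = -263 + 3(Pb + 22) = -197 + 3Pb. Setting this equal to demand: 873 - 5Pb = -197 + 3Pb, so Pb = 133.75.
Sellers receive Ps = 133.75 + 22 = 155.75; Q' = 873 − 5·133.75 = 204.25.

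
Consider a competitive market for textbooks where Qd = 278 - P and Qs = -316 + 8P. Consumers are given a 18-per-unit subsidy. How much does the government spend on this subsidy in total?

Government cost = 4104

Pre-subsidy: 278 - P = -316 + 8P gives P* = 66, Q* = 212.
With the rebate, buyers effectively pay Pb = Ps − 18, where Ps is the price sellers receive.
Demand in terms of Ps becomes Qd = 278 − 1(Ps − 18) = 296 - Ps. Setting this equal to supply: 296 - Ps = -316 + 8Ps, so Ps = 68.
Buyers pay Pb = 68 − 18 = 50; Q' = -316 + 8·68 = 228.
Government outlay = subsidy × quantity = 18 × 228 = 4104.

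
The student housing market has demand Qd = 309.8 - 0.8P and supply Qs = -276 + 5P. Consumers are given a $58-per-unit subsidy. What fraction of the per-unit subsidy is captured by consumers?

Consumer share = 25/29

Pre-subsidy: 309.8 - 0.8P = -276 + 5P gives P* = 101, Q* = 229.
With the rebate, buyers effectively pay Pb = Ps − 58, where Ps is the price sellers receive.
Demand in terms of Ps becomes Qd = 309.8 − 0.8(Ps − 58) = 356.2 - 0.8Ps. Setting this equal to supply: 356.2 - 0.8Ps = -276 + 5Ps, so Ps = 109.
Buyers pay Pb = 109 − 58 = 51; Q' = -276 + 5·109 = 269.
Buyers' price falls by P* − Pb = 101 − 51 = 50; sellers' price rises by Ps − P* = 109 − 101 = 8.
So consumers capture 50/58 = 25/29 of each unit of subsidy.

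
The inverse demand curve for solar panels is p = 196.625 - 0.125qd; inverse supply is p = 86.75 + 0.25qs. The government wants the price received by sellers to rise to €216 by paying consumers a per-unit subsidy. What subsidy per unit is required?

Required subsidy s = €84 per unit

At a seller price of 216, quantity supplied is -347 + 4·216 = 517.
Buyers absorb 517 only when they pay pb = 196.625 − 0.125·517 = 132.
s = ps − pb = 216 − 132 = 84.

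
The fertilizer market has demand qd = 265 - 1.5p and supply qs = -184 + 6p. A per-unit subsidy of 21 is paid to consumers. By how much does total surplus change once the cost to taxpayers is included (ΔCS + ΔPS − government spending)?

Net change in total surplus = -264.6

Pre-subsidy: 265 - 1.5p = -184 + 6p gives p* = 898/15, q* = 175.2.
With the rebate, buyers effectively pay pb = ps − 21, where ps is the price sellers receive.
Demand in terms of ps becomes qd = 265 − 1.5(ps − 21) = 296.5 - 1.5ps. Setting this equal to supply: 296.5 - 1.5ps = -184 + 6ps, so ps = 961/15.
Buyers pay pb = 961/15 − 21 = 646/15; q' = -184 + 6·(961/15) = 200.4.
ΔCS = ½(175.2 + 200.4)(898/15 − 646/15) = 3155.04; ΔPS = ½(175.2 + 200.4)(961/15 − 898/15) = 788.76.
Government spending = 21 × 200.4 = 4208.4.
Net change = 3155.04 + 788.76 − 4208.4 = -264.6. The loss equals the DWL triangle ½·21·25.2.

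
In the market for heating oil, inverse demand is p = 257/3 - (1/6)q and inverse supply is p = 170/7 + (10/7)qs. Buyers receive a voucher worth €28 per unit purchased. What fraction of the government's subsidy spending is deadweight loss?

DWL / government spending = 294/1877

Pre-subsidy: 257/3 - (1/6)q = 170/7 + (10/7)q gives q* = 2578/67 and p* = 5310/67.
With the rebate, buyers effectively pay pb = ps − 28, where ps is the price sellers receive.
On the curves, pb = 257/3 - (1/6)q and ps = 170/7 + (10/7)q; the wedge ps − pb = 28 gives 170/7 + (10/7)q − (257/3 - (1/6)q) = 28, so q' = 3754/67.
Then pb = 257/3 − (1/6)·(3754/67) = 5114/67 and ps = 170/7 + (10/7)·(3754/67) = 6990/67.
ΔCS = ½(2578/67 + 3754/67)(5310/67 − 5114/67) = 620536/4489; ΔPS = ½(2578/67 + 3754/67)(6990/67 − 5310/67) = 5318880/4489.
Government spending = 28 × 3754/67 = 105112/67.
DWL = ½ × 28 × (3754/67 − 2578/67) = 16464/67; fraction = (16464/67) / (105112/67) = 294/1877.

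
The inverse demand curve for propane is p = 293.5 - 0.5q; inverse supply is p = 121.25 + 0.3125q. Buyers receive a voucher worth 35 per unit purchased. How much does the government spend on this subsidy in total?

Pre-subsidy: 293.5 - 0.5q = 121.25 + 0.3125q gives q* = 212 and p* = 187.5.
With the rebate, buyers effectively pay pb = ps − 35, where ps is the price sellers receive.
On the curves, pb = 293.5 - 0.5q and ps = 121.25 + 0.3125q; the wedge ps − pb = 35 gives 121.25 + 0.3125q − (293.5 - 0.5q) = 35, so q' = 3316/13.
Then pb = 293.5 − 0.5·(3316/13) = 4315/26 and ps = 121.25 + 0.3125·(3316/13) = 5225/26.
Government outlay = subsidy × quantity = 35 × 3316/13 = 116060/13.

Government cost = 116060/13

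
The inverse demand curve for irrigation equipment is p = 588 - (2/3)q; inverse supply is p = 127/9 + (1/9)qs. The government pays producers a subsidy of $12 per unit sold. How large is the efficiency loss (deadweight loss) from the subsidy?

Deadweight loss = 648/7

Pre-subsidy: 588 - (2/3)q = 127/9 + (1/9)q gives q* = 5165/7 and p* = 2018/21.
With the subsidy, sellers receive ps = pb + 12 for each unit, where pb is the price buyers pay.
On the curves, pb = 588 - (2/3)q and ps = 127/9 + (1/9)q; the wedge ps − pb = 12 gives 127/9 + (1/9)q − (588 - (2/3)q) = 12, so q' = 5273/7.
Then pb = 588 − (2/3)·(5273/7) = 1802/21 and ps = 127/9 + (1/9)·(5273/7) = 2054/21.
The subsidy expands output by 5273/7 − 5165/7 = 108/7 past the efficient level; on those units the gap between marginal cost and willingness to pay runs from 0 up to 12.
DWL = ½ × 12 × 108/7 = 648/7.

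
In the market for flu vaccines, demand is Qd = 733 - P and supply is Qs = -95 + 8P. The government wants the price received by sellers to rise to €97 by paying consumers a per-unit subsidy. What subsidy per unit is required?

At a seller price of 97, quantity supplied is -95 + 8·97 = 681.
Buyers absorb 681 only when they pay Pb with 733 − 1·Pb = 681, i.e. Pb = 52.
s = Ps − Pb = 97 − 52 = 45.

Required subsidy s = €45 per unit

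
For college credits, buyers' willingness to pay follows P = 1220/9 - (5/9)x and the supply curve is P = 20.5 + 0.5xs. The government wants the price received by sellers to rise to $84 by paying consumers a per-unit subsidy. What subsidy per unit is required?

At a seller price of 84, quantity supplied is -41 + 2·84 = 127.
Buyers absorb 127 only when they pay Pb = 1220/9 − (5/9)·127 = 65.
s = Ps − Pb = 84 − 65 = 19.

Required subsidy s = $19 per unit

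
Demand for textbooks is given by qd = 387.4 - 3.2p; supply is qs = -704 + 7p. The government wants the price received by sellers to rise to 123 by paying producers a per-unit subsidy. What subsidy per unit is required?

Required subsidy s = 51 per unit

At a seller price of 123, quantity supplied is -704 + 7·123 = 157.
Buyers absorb 157 only when they pay pb with 387.4 − 3.2·pb = 157, i.e. pb = 72.
s = ps − pb = 123 − 72 = 51.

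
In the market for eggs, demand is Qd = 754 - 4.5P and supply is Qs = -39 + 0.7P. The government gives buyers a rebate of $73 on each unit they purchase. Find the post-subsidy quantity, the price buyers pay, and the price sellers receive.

Pre-subsidy: 754 - 4.5P = -39 + 0.7P gives P* = 152.5, Q* = 67.75.
With the rebate, buyers effectively pay Pb = Ps − 73, where Ps is the price sellers receive.
Demand in terms of Ps becomes Qd = 754 − 4.5(Ps − 73) = 1082.5 - 4.5Ps. Setting this equal to supply: 1082.5 - 4.5Ps = -39 + 0.7Ps, so Ps = 11215/52.
Buyers pay Pb = 11215/52 − 73 = 7419/52; Q' = -39 + 0.7·(11215/52) = 11645/104.

Q' = 11645/104; buyers pay 7419/52; sellers receive 11215/52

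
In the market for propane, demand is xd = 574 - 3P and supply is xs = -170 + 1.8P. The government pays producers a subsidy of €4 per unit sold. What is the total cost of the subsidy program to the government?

Pre-subsidy: 574 - 3P = -170 + 1.8P gives P* = 155, x* = 109.
With the subsidy, sellers receive Ps = Pb + 4 for each unit, where Pb is the price buyers pay.
Supply in terms of Pb becomes xs = -170 + 1.8(Pb + 4) = -162.8 + 1.8Pb. Setting this equal to demand: 574 - 3Pb = -162.8 + 1.8Pb, so Pb = 153.5.
Sellers receive Ps = 153.5 + 4 = 157.5; x' = 574 − 3·153.5 = 113.5.
Government outlay = subsidy × quantity = 4 × 113.5 = 454.

Government cost = €454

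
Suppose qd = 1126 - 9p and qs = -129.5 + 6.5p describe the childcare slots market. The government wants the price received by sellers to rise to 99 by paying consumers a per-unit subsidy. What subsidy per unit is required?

At a seller price of 99, quantity supplied is -129.5 + 6.5·99 = 514.
Buyers absorb 514 only when they pay pb with 1126 − 9·pb = 514, i.e. pb = 68.
s = ps − pb = 99 − 68 = 31.

Required subsidy s = 31 per unit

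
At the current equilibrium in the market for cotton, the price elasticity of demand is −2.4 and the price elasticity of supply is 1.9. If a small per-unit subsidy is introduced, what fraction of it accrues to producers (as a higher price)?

Producer share = 24/43

For a small subsidy around the equilibrium, the benefit split depends on the relative slopes, which at a point are proportional to the elasticities.
Buyer share = εs/(εs + |εd|) = 1.9/(1.9 + 2.4) = 19/43; seller share = |εd|/(εs + |εd|) = 24/43.
So producers capture 24/43 of the subsidy.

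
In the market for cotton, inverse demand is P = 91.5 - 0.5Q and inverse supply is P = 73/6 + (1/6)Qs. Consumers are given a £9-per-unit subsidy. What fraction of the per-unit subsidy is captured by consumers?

Pre-subsidy: 91.5 - 0.5Q = 73/6 + (1/6)Q gives Q* = 119 and P* = 32.
With the rebate, buyers effectively pay Pb = Ps − 9, where Ps is the price sellers receive.
On the curves, Pb = 91.5 - 0.5Q and Ps = 73/6 + (1/6)Q; the wedge Ps − Pb = 9 gives 73/6 + (1/6)Q − (91.5 - 0.5Q) = 9, so Q' = 132.5.
Then Pb = 91.5 − 0.5·132.5 = 25.25 and Ps = 73/6 + (1/6)·132.5 = 34.25.
Buyers' price falls by P* − Pb = 32 − 25.25 = 6.75; sellers' price rises by Ps − P* = 34.25 − 32 = 2.25.
So consumers capture 6.75/9 = 0.75 of each unit of subsidy.

Consumer share = 0.75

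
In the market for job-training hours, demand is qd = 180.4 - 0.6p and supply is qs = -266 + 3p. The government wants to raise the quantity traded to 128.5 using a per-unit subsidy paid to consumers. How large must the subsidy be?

At q = 128.5, invert demand for the buyer price: pb = (180.4 − 128.5)/0.6 = 86.5; invert supply for the seller price: ps = (128.5 − (-266))/3 = 131.5.
The subsidy must fill the gap: s = ps − pb = 131.5 − 86.5 = 45.

Required subsidy s = 45 per unit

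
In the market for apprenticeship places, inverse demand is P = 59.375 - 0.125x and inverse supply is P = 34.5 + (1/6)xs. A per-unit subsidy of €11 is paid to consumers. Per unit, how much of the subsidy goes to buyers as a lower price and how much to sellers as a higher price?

Buyers gain 33/7 per unit; sellers gain 44/7 per unit

Pre-subsidy: 59.375 - 0.125x = 34.5 + (1/6)x gives x* = 597/7 and P* = 341/7.
With the rebate, buyers effectively pay Pb = Ps − 11, where Ps is the price sellers receive.
On the curves, Pb = 59.375 - 0.125x and Ps = 34.5 + (1/6)x; the wedge Ps − Pb = 11 gives 34.5 + (1/6)x − (59.375 - 0.125x) = 11, so x' = 123.
Then Pb = 59.375 − 0.125·123 = 44 and Ps = 34.5 + (1/6)·123 = 55.
Buyers' price falls by P* − Pb = 341/7 − 44 = 33/7; sellers' price rises by Ps − P* = 55 − 341/7 = 44/7.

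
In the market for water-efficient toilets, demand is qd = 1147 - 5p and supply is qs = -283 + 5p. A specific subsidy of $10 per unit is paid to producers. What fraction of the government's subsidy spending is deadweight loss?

DWL / government spending = 25/914

Pre-subsidy: 1147 - 5p = -283 + 5p gives p* = 143, q* = 432.
With the subsidy, sellers receive ps = pb + 10 for each unit, where pb is the price buyers pay.
Supply in terms of pb becomes qs = -283 + 5(pb + 10) = -233 + 5pb. Setting this equal to demand: 1147 - 5pb = -233 + 5pb, so pb = 138.
Sellers receive ps = 138 + 10 = 148; q' = 1147 − 5·138 = 457.
ΔCS = ½(432 + 457)(143 − 138) = 2222.5; ΔPS = ½(432 + 457)(148 − 143) = 2222.5.
Government spending = 10 × 457 = 4570.
DWL = ½ × 10 × (457 − 432) = 125; fraction = 125 / 4570 = 25/914.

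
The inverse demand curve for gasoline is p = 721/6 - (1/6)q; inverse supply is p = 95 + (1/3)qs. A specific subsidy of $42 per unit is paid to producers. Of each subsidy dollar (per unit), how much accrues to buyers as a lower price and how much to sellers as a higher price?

Buyers gain $14 per unit; sellers gain $28 per unit

Pre-subsidy: 721/6 - (1/6)q = 95 + (1/3)q gives q* = 151/3 and p* = 1006/9.
With the subsidy, sellers receive ps = pb + 42 for each unit, where pb is the price buyers pay.
On the curves, pb = 721/6 - (1/6)q and ps = 95 + (1/3)q; the wedge ps − pb = 42 gives 95 + (1/3)q − (721/6 - (1/6)q) = 42, so q' = 403/3.
Then pb = 721/6 − (1/6)·(403/3) = 880/9 and ps = 95 + (1/3)·(403/3) = 1258/9.
Buyers' price falls by p* − pb = 1006/9 − 880/9 = 14; sellers' price rises by ps − p* = 1258/9 − 1006/9 = 28.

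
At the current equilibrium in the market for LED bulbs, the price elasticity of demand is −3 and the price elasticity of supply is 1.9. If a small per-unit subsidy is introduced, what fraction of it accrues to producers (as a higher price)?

Producer share = 30/49

For a small subsidy around the equilibrium, the benefit split depends on the relative slopes, which at a point are proportional to the elasticities.
Buyer share = εs/(εs + |εd|) = 1.9/(1.9 + 3) = 19/49; seller share = |εd|/(εs + |εd|) = 30/49.
So producers capture 30/49 of the subsidy.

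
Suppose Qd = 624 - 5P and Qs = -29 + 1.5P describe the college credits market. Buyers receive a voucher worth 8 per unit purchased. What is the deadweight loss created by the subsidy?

Pre-subsidy: 624 - 5P = -29 + 1.5P gives P* = 1306/13, Q* = 1582/13.
With the rebate, buyers effectively pay Pb = Ps − 8, where Ps is the price sellers receive.
Demand in terms of Ps becomes Qd = 624 − 5(Ps − 8) = 664 - 5Ps. Setting this equal to supply: 664 - 5Ps = -29 + 1.5Ps, so Ps = 1386/13.
Buyers pay Pb = 1386/13 − 8 = 1282/13; Q' = -29 + 1.5·(1386/13) = 1702/13.
The subsidy expands output by 1702/13 − 1582/13 = 120/13 past the efficient level; on those units the gap between marginal cost and willingness to pay runs from 0 up to 8.
DWL = ½ × 8 × 120/13 = 480/13.

Deadweight loss = 480/13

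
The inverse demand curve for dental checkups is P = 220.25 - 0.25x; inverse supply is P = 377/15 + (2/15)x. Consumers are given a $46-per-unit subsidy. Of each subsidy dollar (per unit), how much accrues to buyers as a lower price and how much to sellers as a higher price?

Pre-subsidy: 220.25 - 0.25x = 377/15 + (2/15)x gives x* = 509 and P* = 93.
With the rebate, buyers effectively pay Pb = Ps − 46, where Ps is the price sellers receive.
On the curves, Pb = 220.25 - 0.25x and Ps = 377/15 + (2/15)x; the wedge Ps − Pb = 46 gives 377/15 + (2/15)x − (220.25 - 0.25x) = 46, so x' = 629.
Then Pb = 220.25 − 0.25·629 = 63 and Ps = 377/15 + (2/15)·629 = 109.
Buyers' price falls by P* − Pb = 93 − 63 = 30; sellers' price rises by Ps − P* = 109 − 93 = 16.

Buyers gain $30 per unit; sellers gain $16 per unit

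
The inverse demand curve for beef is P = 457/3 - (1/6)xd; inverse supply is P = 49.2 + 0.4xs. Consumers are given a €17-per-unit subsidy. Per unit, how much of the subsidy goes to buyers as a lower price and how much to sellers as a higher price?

Pre-subsidy: 457/3 - (1/6)x = 49.2 + 0.4x gives x* = 182 and P* = 122.
With the rebate, buyers effectively pay Pb = Ps − 17, where Ps is the price sellers receive.
On the curves, Pb = 457/3 - (1/6)x and Ps = 49.2 + 0.4x; the wedge Ps − Pb = 17 gives 49.2 + 0.4x − (457/3 - (1/6)x) = 17, so x' = 212.
Then Pb = 457/3 − (1/6)·212 = 117 and Ps = 49.2 + 0.4·212 = 134.
Buyers' price falls by P* − Pb = 122 − 117 = 5; sellers' price rises by Ps − P* = 134 − 122 = 12.

Buyers gain €5 per unit; sellers gain €12 per unit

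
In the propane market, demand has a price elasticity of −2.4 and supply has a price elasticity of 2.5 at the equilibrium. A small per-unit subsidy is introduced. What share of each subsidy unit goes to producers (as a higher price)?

Producer share = 24/49

For a small subsidy around the equilibrium, the benefit split depends on the relative slopes, which at a point are proportional to the elasticities.
Buyer share = εs/(εs + |εd|) = 2.5/(2.5 + 2.4) = 25/49; seller share = |εd|/(εs + |εd|) = 24/49.
So producers capture 24/49 of the subsidy.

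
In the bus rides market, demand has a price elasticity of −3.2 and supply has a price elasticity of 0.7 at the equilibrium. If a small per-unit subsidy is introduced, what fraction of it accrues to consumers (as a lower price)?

Consumer share = 7/39

For a small subsidy around the equilibrium, the benefit split depends on the relative slopes, which at a point are proportional to the elasticities.
Buyer share = εs/(εs + |εd|) = 0.7/(0.7 + 3.2) = 7/39; seller share = |εd|/(εs + |εd|) = 32/39.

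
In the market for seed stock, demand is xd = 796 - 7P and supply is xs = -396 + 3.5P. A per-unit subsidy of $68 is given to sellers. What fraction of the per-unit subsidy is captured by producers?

Pre-subsidy: 796 - 7P = -396 + 3.5P gives P* = 2384/21, x* = 4/3.
With the subsidy, sellers receive Ps = Pb + 68 for each unit, where Pb is the price buyers pay.
Supply in terms of Pb becomes xs = -396 + 3.5(Pb + 68) = -158 + 3.5Pb. Setting this equal to demand: 796 - 7Pb = -158 + 3.5Pb, so Pb = 636/7.
Sellers receive Ps = 636/7 + 68 = 1112/7; x' = 796 − 7·(636/7) = 160.
Buyers' price falls by P* − Pb = 2384/21 − 636/7 = 68/3; sellers' price rises by Ps − P* = 1112/7 − 2384/21 = 136/3.
So producers capture (136/3)/68 = 2/3 of each unit of subsidy.

Producer share = 2/3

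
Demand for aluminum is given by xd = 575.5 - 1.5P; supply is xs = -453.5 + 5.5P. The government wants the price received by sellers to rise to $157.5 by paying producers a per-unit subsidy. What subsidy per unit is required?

Required subsidy s = $49 per unit

At a seller price of 157.5, quantity supplied is -453.5 + 5.5·157.5 = 412.75.
Buyers absorb 412.75 only when they pay Pb with 575.5 − 1.5·Pb = 412.75, i.e. Pb = 108.5.
s = Ps − Pb = 157.5 − 108.5 = 49.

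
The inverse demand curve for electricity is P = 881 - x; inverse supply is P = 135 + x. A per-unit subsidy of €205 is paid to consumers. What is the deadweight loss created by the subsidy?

Deadweight loss = €10506.25

Pre-subsidy: 881 - x = 135 + x gives x* = 373 and P* = 508.
With the rebate, buyers effectively pay Pb = Ps − 205, where Ps is the price sellers receive.
On the curves, Pb = 881 - x and Ps = 135 + x; the wedge Ps − Pb = 205 gives 135 + x − (881 - x) = 205, so x' = 475.5.
Then Pb = 881 − 1·475.5 = 405.5 and Ps = 135 + 1·475.5 = 610.5.
The subsidy expands output by 475.5 − 373 = 102.5 past the efficient level; on those units the gap between marginal cost and willingness to pay runs from 0 up to 205.
DWL = ½ × 205 × 102.5 = 10506.25.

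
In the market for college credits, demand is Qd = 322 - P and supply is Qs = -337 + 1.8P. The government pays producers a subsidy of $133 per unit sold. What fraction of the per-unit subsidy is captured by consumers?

Consumer share = 9/14

Pre-subsidy: 322 - P = -337 + 1.8P gives P* = 3295/14, Q* = 1213/14.
With the subsidy, sellers receive Ps = Pb + 133 for each unit, where Pb is the price buyers pay.
Supply in terms of Pb becomes Qs = -337 + 1.8(Pb + 133) = -97.6 + 1.8Pb. Setting this equal to demand: 322 - Pb = -97.6 + 1.8Pb, so Pb = 1049/7.
Sellers receive Ps = 1049/7 + 133 = 1980/7; Q' = 322 − 1·(1049/7) = 1205/7.
Buyers' price falls by P* − Pb = 3295/14 − 1049/7 = 85.5; sellers' price rises by Ps − P* = 1980/7 − 3295/14 = 47.5.
So consumers capture 85.5/133 = 9/14 of each unit of subsidy.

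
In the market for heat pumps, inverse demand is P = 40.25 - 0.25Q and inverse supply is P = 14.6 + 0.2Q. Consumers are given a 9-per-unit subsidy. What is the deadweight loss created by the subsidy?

Deadweight loss = 90

Pre-subsidy: 40.25 - 0.25Q = 14.6 + 0.2Q gives Q* = 57 and P* = 26.
With the rebate, buyers effectively pay Pb = Ps − 9, where Ps is the price sellers receive.
On the curves, Pb = 40.25 - 0.25Q and Ps = 14.6 + 0.2Q; the wedge Ps − Pb = 9 gives 14.6 + 0.2Q − (40.25 - 0.25Q) = 9, so Q' = 77.
Then Pb = 40.25 − 0.25·77 = 21 and Ps = 14.6 + 0.2·77 = 30.
The subsidy expands output by 77 − 57 = 20 past the efficient level; on those units the gap between marginal cost and willingness to pay runs from 0 up to 9.
DWL = ½ × 9 × 20 = 90.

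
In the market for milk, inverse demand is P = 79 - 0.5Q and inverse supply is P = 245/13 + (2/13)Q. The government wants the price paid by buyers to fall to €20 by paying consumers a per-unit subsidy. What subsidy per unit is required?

At a buyer price of 20, quantity demanded is 158 − 2·20 = 118.
Sellers supply 118 only when they receive Ps = 245/13 + (2/13)·118 = 37.
s = Ps − Pb = 37 − 20 = 17.

Required subsidy s = €17 per unit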